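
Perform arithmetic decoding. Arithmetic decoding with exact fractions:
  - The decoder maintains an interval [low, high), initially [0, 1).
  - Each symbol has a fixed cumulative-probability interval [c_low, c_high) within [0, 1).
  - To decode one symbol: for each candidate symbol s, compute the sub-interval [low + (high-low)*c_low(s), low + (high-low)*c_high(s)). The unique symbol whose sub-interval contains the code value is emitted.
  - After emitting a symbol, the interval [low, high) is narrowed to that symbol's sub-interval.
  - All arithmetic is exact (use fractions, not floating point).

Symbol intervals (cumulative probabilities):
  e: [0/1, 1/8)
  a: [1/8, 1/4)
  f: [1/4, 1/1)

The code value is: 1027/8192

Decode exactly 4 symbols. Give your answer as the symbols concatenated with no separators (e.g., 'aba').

Step 1: interval [0/1, 1/1), width = 1/1 - 0/1 = 1/1
  'e': [0/1 + 1/1*0/1, 0/1 + 1/1*1/8) = [0/1, 1/8)
  'a': [0/1 + 1/1*1/8, 0/1 + 1/1*1/4) = [1/8, 1/4) <- contains code 1027/8192
  'f': [0/1 + 1/1*1/4, 0/1 + 1/1*1/1) = [1/4, 1/1)
  emit 'a', narrow to [1/8, 1/4)
Step 2: interval [1/8, 1/4), width = 1/4 - 1/8 = 1/8
  'e': [1/8 + 1/8*0/1, 1/8 + 1/8*1/8) = [1/8, 9/64) <- contains code 1027/8192
  'a': [1/8 + 1/8*1/8, 1/8 + 1/8*1/4) = [9/64, 5/32)
  'f': [1/8 + 1/8*1/4, 1/8 + 1/8*1/1) = [5/32, 1/4)
  emit 'e', narrow to [1/8, 9/64)
Step 3: interval [1/8, 9/64), width = 9/64 - 1/8 = 1/64
  'e': [1/8 + 1/64*0/1, 1/8 + 1/64*1/8) = [1/8, 65/512) <- contains code 1027/8192
  'a': [1/8 + 1/64*1/8, 1/8 + 1/64*1/4) = [65/512, 33/256)
  'f': [1/8 + 1/64*1/4, 1/8 + 1/64*1/1) = [33/256, 9/64)
  emit 'e', narrow to [1/8, 65/512)
Step 4: interval [1/8, 65/512), width = 65/512 - 1/8 = 1/512
  'e': [1/8 + 1/512*0/1, 1/8 + 1/512*1/8) = [1/8, 513/4096)
  'a': [1/8 + 1/512*1/8, 1/8 + 1/512*1/4) = [513/4096, 257/2048) <- contains code 1027/8192
  'f': [1/8 + 1/512*1/4, 1/8 + 1/512*1/1) = [257/2048, 65/512)
  emit 'a', narrow to [513/4096, 257/2048)

Answer: aeea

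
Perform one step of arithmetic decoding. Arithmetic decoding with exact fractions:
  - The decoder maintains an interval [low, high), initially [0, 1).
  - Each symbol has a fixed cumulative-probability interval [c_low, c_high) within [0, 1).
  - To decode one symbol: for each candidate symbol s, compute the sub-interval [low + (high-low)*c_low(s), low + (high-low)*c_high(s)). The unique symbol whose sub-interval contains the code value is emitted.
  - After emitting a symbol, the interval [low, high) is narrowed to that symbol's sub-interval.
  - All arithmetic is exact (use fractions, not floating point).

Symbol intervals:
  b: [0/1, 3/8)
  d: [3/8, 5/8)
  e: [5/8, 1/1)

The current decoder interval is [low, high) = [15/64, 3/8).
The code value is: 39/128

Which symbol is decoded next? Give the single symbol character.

Answer: d

Derivation:
Interval width = high − low = 3/8 − 15/64 = 9/64
Scaled code = (code − low) / width = (39/128 − 15/64) / 9/64 = 1/2
  b: [0/1, 3/8) 
  d: [3/8, 5/8) ← scaled code falls here ✓
  e: [5/8, 1/1) 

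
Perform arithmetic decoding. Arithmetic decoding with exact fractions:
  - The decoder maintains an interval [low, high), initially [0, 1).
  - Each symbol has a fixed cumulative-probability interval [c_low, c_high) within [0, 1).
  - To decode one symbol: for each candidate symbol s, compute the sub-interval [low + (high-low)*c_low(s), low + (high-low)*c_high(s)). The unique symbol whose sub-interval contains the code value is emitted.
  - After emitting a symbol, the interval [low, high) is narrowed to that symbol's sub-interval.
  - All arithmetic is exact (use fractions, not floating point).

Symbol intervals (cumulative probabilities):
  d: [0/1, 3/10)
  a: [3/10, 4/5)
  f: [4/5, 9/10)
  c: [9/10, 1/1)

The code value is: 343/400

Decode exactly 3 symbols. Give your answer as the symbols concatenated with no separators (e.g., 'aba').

Answer: faa

Derivation:
Step 1: interval [0/1, 1/1), width = 1/1 - 0/1 = 1/1
  'd': [0/1 + 1/1*0/1, 0/1 + 1/1*3/10) = [0/1, 3/10)
  'a': [0/1 + 1/1*3/10, 0/1 + 1/1*4/5) = [3/10, 4/5)
  'f': [0/1 + 1/1*4/5, 0/1 + 1/1*9/10) = [4/5, 9/10) <- contains code 343/400
  'c': [0/1 + 1/1*9/10, 0/1 + 1/1*1/1) = [9/10, 1/1)
  emit 'f', narrow to [4/5, 9/10)
Step 2: interval [4/5, 9/10), width = 9/10 - 4/5 = 1/10
  'd': [4/5 + 1/10*0/1, 4/5 + 1/10*3/10) = [4/5, 83/100)
  'a': [4/5 + 1/10*3/10, 4/5 + 1/10*4/5) = [83/100, 22/25) <- contains code 343/400
  'f': [4/5 + 1/10*4/5, 4/5 + 1/10*9/10) = [22/25, 89/100)
  'c': [4/5 + 1/10*9/10, 4/5 + 1/10*1/1) = [89/100, 9/10)
  emit 'a', narrow to [83/100, 22/25)
Step 3: interval [83/100, 22/25), width = 22/25 - 83/100 = 1/20
  'd': [83/100 + 1/20*0/1, 83/100 + 1/20*3/10) = [83/100, 169/200)
  'a': [83/100 + 1/20*3/10, 83/100 + 1/20*4/5) = [169/200, 87/100) <- contains code 343/400
  'f': [83/100 + 1/20*4/5, 83/100 + 1/20*9/10) = [87/100, 7/8)
  'c': [83/100 + 1/20*9/10, 83/100 + 1/20*1/1) = [7/8, 22/25)
  emit 'a', narrow to [169/200, 87/100)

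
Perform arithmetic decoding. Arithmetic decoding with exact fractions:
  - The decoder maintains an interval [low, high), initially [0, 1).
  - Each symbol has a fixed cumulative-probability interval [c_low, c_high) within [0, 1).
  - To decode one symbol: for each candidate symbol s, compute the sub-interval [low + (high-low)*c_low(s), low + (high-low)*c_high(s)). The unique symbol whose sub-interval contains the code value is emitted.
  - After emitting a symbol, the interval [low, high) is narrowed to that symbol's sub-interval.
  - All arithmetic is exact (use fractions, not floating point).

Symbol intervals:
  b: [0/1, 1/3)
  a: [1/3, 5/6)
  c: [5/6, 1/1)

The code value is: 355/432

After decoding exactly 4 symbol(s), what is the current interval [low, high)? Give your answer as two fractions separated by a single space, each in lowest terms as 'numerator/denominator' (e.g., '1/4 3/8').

Answer: 59/72 89/108

Derivation:
Step 1: interval [0/1, 1/1), width = 1/1 - 0/1 = 1/1
  'b': [0/1 + 1/1*0/1, 0/1 + 1/1*1/3) = [0/1, 1/3)
  'a': [0/1 + 1/1*1/3, 0/1 + 1/1*5/6) = [1/3, 5/6) <- contains code 355/432
  'c': [0/1 + 1/1*5/6, 0/1 + 1/1*1/1) = [5/6, 1/1)
  emit 'a', narrow to [1/3, 5/6)
Step 2: interval [1/3, 5/6), width = 5/6 - 1/3 = 1/2
  'b': [1/3 + 1/2*0/1, 1/3 + 1/2*1/3) = [1/3, 1/2)
  'a': [1/3 + 1/2*1/3, 1/3 + 1/2*5/6) = [1/2, 3/4)
  'c': [1/3 + 1/2*5/6, 1/3 + 1/2*1/1) = [3/4, 5/6) <- contains code 355/432
  emit 'c', narrow to [3/4, 5/6)
Step 3: interval [3/4, 5/6), width = 5/6 - 3/4 = 1/12
  'b': [3/4 + 1/12*0/1, 3/4 + 1/12*1/3) = [3/4, 7/9)
  'a': [3/4 + 1/12*1/3, 3/4 + 1/12*5/6) = [7/9, 59/72)
  'c': [3/4 + 1/12*5/6, 3/4 + 1/12*1/1) = [59/72, 5/6) <- contains code 355/432
  emit 'c', narrow to [59/72, 5/6)
Step 4: interval [59/72, 5/6), width = 5/6 - 59/72 = 1/72
  'b': [59/72 + 1/72*0/1, 59/72 + 1/72*1/3) = [59/72, 89/108) <- contains code 355/432
  'a': [59/72 + 1/72*1/3, 59/72 + 1/72*5/6) = [89/108, 359/432)
  'c': [59/72 + 1/72*5/6, 59/72 + 1/72*1/1) = [359/432, 5/6)
  emit 'b', narrow to [59/72, 89/108)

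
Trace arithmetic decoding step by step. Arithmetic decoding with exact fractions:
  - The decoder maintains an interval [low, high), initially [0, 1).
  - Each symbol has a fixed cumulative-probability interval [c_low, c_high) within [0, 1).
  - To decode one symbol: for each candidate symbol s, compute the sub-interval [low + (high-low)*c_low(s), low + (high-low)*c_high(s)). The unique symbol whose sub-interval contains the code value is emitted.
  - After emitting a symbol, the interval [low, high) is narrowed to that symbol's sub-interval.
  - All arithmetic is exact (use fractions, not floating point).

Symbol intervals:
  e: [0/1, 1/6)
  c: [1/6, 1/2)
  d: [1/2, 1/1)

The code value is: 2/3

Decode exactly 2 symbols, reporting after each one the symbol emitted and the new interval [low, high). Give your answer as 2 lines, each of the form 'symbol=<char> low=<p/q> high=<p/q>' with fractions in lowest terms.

Answer: symbol=d low=1/2 high=1/1
symbol=c low=7/12 high=3/4

Derivation:
Step 1: interval [0/1, 1/1), width = 1/1 - 0/1 = 1/1
  'e': [0/1 + 1/1*0/1, 0/1 + 1/1*1/6) = [0/1, 1/6)
  'c': [0/1 + 1/1*1/6, 0/1 + 1/1*1/2) = [1/6, 1/2)
  'd': [0/1 + 1/1*1/2, 0/1 + 1/1*1/1) = [1/2, 1/1) <- contains code 2/3
  emit 'd', narrow to [1/2, 1/1)
Step 2: interval [1/2, 1/1), width = 1/1 - 1/2 = 1/2
  'e': [1/2 + 1/2*0/1, 1/2 + 1/2*1/6) = [1/2, 7/12)
  'c': [1/2 + 1/2*1/6, 1/2 + 1/2*1/2) = [7/12, 3/4) <- contains code 2/3
  'd': [1/2 + 1/2*1/2, 1/2 + 1/2*1/1) = [3/4, 1/1)
  emit 'c', narrow to [7/12, 3/4)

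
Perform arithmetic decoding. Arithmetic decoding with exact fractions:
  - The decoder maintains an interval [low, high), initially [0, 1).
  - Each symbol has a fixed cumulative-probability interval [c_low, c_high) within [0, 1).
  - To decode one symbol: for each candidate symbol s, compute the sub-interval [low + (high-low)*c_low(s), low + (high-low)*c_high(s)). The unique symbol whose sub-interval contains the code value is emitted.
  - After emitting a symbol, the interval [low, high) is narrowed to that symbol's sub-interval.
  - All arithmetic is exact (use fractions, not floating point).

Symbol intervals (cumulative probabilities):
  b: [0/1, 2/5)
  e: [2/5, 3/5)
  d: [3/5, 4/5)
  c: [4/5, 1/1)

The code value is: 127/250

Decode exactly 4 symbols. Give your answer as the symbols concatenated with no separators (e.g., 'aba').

Step 1: interval [0/1, 1/1), width = 1/1 - 0/1 = 1/1
  'b': [0/1 + 1/1*0/1, 0/1 + 1/1*2/5) = [0/1, 2/5)
  'e': [0/1 + 1/1*2/5, 0/1 + 1/1*3/5) = [2/5, 3/5) <- contains code 127/250
  'd': [0/1 + 1/1*3/5, 0/1 + 1/1*4/5) = [3/5, 4/5)
  'c': [0/1 + 1/1*4/5, 0/1 + 1/1*1/1) = [4/5, 1/1)
  emit 'e', narrow to [2/5, 3/5)
Step 2: interval [2/5, 3/5), width = 3/5 - 2/5 = 1/5
  'b': [2/5 + 1/5*0/1, 2/5 + 1/5*2/5) = [2/5, 12/25)
  'e': [2/5 + 1/5*2/5, 2/5 + 1/5*3/5) = [12/25, 13/25) <- contains code 127/250
  'd': [2/5 + 1/5*3/5, 2/5 + 1/5*4/5) = [13/25, 14/25)
  'c': [2/5 + 1/5*4/5, 2/5 + 1/5*1/1) = [14/25, 3/5)
  emit 'e', narrow to [12/25, 13/25)
Step 3: interval [12/25, 13/25), width = 13/25 - 12/25 = 1/25
  'b': [12/25 + 1/25*0/1, 12/25 + 1/25*2/5) = [12/25, 62/125)
  'e': [12/25 + 1/25*2/5, 12/25 + 1/25*3/5) = [62/125, 63/125)
  'd': [12/25 + 1/25*3/5, 12/25 + 1/25*4/5) = [63/125, 64/125) <- contains code 127/250
  'c': [12/25 + 1/25*4/5, 12/25 + 1/25*1/1) = [64/125, 13/25)
  emit 'd', narrow to [63/125, 64/125)
Step 4: interval [63/125, 64/125), width = 64/125 - 63/125 = 1/125
  'b': [63/125 + 1/125*0/1, 63/125 + 1/125*2/5) = [63/125, 317/625)
  'e': [63/125 + 1/125*2/5, 63/125 + 1/125*3/5) = [317/625, 318/625) <- contains code 127/250
  'd': [63/125 + 1/125*3/5, 63/125 + 1/125*4/5) = [318/625, 319/625)
  'c': [63/125 + 1/125*4/5, 63/125 + 1/125*1/1) = [319/625, 64/125)
  emit 'e', narrow to [317/625, 318/625)

Answer: eede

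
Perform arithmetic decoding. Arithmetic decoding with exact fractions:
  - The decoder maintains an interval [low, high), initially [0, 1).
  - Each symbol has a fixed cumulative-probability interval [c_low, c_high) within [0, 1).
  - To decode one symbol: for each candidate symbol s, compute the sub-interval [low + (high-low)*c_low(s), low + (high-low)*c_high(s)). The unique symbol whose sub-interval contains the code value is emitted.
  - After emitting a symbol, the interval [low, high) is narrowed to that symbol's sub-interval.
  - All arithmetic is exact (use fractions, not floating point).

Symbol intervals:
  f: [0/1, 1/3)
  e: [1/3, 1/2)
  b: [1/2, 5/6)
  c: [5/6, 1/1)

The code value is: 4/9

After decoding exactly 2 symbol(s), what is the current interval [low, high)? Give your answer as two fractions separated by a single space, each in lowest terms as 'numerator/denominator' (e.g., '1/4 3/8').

Answer: 5/12 17/36

Derivation:
Step 1: interval [0/1, 1/1), width = 1/1 - 0/1 = 1/1
  'f': [0/1 + 1/1*0/1, 0/1 + 1/1*1/3) = [0/1, 1/3)
  'e': [0/1 + 1/1*1/3, 0/1 + 1/1*1/2) = [1/3, 1/2) <- contains code 4/9
  'b': [0/1 + 1/1*1/2, 0/1 + 1/1*5/6) = [1/2, 5/6)
  'c': [0/1 + 1/1*5/6, 0/1 + 1/1*1/1) = [5/6, 1/1)
  emit 'e', narrow to [1/3, 1/2)
Step 2: interval [1/3, 1/2), width = 1/2 - 1/3 = 1/6
  'f': [1/3 + 1/6*0/1, 1/3 + 1/6*1/3) = [1/3, 7/18)
  'e': [1/3 + 1/6*1/3, 1/3 + 1/6*1/2) = [7/18, 5/12)
  'b': [1/3 + 1/6*1/2, 1/3 + 1/6*5/6) = [5/12, 17/36) <- contains code 4/9
  'c': [1/3 + 1/6*5/6, 1/3 + 1/6*1/1) = [17/36, 1/2)
  emit 'b', narrow to [5/12, 17/36)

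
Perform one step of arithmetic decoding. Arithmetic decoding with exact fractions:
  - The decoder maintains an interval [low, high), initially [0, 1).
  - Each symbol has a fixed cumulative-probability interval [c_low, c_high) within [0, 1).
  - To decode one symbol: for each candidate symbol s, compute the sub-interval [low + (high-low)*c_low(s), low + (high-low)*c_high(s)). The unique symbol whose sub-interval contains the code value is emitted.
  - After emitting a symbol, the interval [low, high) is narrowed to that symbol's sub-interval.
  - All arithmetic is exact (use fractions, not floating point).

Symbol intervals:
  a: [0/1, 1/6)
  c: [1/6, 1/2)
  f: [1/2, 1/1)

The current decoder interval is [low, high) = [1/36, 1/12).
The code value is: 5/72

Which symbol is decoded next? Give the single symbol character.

Interval width = high − low = 1/12 − 1/36 = 1/18
Scaled code = (code − low) / width = (5/72 − 1/36) / 1/18 = 3/4
  a: [0/1, 1/6) 
  c: [1/6, 1/2) 
  f: [1/2, 1/1) ← scaled code falls here ✓

Answer: f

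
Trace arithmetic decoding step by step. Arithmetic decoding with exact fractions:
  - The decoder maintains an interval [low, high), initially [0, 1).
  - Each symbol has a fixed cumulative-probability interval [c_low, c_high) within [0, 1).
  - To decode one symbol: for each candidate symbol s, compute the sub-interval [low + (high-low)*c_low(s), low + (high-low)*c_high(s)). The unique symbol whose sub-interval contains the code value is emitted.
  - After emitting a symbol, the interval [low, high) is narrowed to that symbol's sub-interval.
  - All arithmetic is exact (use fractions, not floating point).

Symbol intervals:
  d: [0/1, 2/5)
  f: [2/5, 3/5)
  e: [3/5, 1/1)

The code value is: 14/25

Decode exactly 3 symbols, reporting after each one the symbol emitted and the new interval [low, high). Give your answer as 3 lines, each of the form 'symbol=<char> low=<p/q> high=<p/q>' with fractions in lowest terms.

Answer: symbol=f low=2/5 high=3/5
symbol=e low=13/25 high=3/5
symbol=f low=69/125 high=71/125

Derivation:
Step 1: interval [0/1, 1/1), width = 1/1 - 0/1 = 1/1
  'd': [0/1 + 1/1*0/1, 0/1 + 1/1*2/5) = [0/1, 2/5)
  'f': [0/1 + 1/1*2/5, 0/1 + 1/1*3/5) = [2/5, 3/5) <- contains code 14/25
  'e': [0/1 + 1/1*3/5, 0/1 + 1/1*1/1) = [3/5, 1/1)
  emit 'f', narrow to [2/5, 3/5)
Step 2: interval [2/5, 3/5), width = 3/5 - 2/5 = 1/5
  'd': [2/5 + 1/5*0/1, 2/5 + 1/5*2/5) = [2/5, 12/25)
  'f': [2/5 + 1/5*2/5, 2/5 + 1/5*3/5) = [12/25, 13/25)
  'e': [2/5 + 1/5*3/5, 2/5 + 1/5*1/1) = [13/25, 3/5) <- contains code 14/25
  emit 'e', narrow to [13/25, 3/5)
Step 3: interval [13/25, 3/5), width = 3/5 - 13/25 = 2/25
  'd': [13/25 + 2/25*0/1, 13/25 + 2/25*2/5) = [13/25, 69/125)
  'f': [13/25 + 2/25*2/5, 13/25 + 2/25*3/5) = [69/125, 71/125) <- contains code 14/25
  'e': [13/25 + 2/25*3/5, 13/25 + 2/25*1/1) = [71/125, 3/5)
  emit 'f', narrow to [69/125, 71/125)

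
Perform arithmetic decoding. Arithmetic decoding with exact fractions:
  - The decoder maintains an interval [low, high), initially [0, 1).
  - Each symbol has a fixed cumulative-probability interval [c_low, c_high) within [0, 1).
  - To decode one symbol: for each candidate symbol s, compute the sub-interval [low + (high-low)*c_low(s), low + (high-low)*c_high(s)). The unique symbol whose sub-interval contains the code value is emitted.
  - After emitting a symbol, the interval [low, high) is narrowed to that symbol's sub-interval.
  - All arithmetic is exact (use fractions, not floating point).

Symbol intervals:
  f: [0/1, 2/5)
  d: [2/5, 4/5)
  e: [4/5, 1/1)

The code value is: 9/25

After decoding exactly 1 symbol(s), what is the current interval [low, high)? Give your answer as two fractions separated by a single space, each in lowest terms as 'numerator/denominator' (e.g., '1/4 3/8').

Answer: 0/1 2/5

Derivation:
Step 1: interval [0/1, 1/1), width = 1/1 - 0/1 = 1/1
  'f': [0/1 + 1/1*0/1, 0/1 + 1/1*2/5) = [0/1, 2/5) <- contains code 9/25
  'd': [0/1 + 1/1*2/5, 0/1 + 1/1*4/5) = [2/5, 4/5)
  'e': [0/1 + 1/1*4/5, 0/1 + 1/1*1/1) = [4/5, 1/1)
  emit 'f', narrow to [0/1, 2/5)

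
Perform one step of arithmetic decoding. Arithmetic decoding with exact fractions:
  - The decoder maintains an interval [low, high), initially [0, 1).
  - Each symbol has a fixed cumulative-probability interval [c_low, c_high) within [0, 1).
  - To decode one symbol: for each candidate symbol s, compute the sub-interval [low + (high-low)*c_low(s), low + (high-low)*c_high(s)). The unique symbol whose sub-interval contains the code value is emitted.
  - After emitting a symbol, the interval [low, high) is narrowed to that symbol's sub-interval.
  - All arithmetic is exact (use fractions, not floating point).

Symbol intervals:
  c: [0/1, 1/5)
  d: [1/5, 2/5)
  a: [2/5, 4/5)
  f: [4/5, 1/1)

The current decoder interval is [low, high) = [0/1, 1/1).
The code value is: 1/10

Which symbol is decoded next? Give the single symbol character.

Answer: c

Derivation:
Interval width = high − low = 1/1 − 0/1 = 1/1
Scaled code = (code − low) / width = (1/10 − 0/1) / 1/1 = 1/10
  c: [0/1, 1/5) ← scaled code falls here ✓
  d: [1/5, 2/5) 
  a: [2/5, 4/5) 
  f: [4/5, 1/1) 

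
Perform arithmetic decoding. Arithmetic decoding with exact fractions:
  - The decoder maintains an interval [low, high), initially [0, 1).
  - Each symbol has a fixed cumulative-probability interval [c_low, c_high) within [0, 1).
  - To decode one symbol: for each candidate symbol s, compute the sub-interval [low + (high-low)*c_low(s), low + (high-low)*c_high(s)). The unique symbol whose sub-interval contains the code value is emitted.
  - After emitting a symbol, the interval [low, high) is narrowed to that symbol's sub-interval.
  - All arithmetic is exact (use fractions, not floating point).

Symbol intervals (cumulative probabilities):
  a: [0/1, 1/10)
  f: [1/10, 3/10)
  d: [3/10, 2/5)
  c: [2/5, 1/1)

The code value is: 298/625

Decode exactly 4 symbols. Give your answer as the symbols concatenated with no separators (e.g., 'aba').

Answer: cfff

Derivation:
Step 1: interval [0/1, 1/1), width = 1/1 - 0/1 = 1/1
  'a': [0/1 + 1/1*0/1, 0/1 + 1/1*1/10) = [0/1, 1/10)
  'f': [0/1 + 1/1*1/10, 0/1 + 1/1*3/10) = [1/10, 3/10)
  'd': [0/1 + 1/1*3/10, 0/1 + 1/1*2/5) = [3/10, 2/5)
  'c': [0/1 + 1/1*2/5, 0/1 + 1/1*1/1) = [2/5, 1/1) <- contains code 298/625
  emit 'c', narrow to [2/5, 1/1)
Step 2: interval [2/5, 1/1), width = 1/1 - 2/5 = 3/5
  'a': [2/5 + 3/5*0/1, 2/5 + 3/5*1/10) = [2/5, 23/50)
  'f': [2/5 + 3/5*1/10, 2/5 + 3/5*3/10) = [23/50, 29/50) <- contains code 298/625
  'd': [2/5 + 3/5*3/10, 2/5 + 3/5*2/5) = [29/50, 16/25)
  'c': [2/5 + 3/5*2/5, 2/5 + 3/5*1/1) = [16/25, 1/1)
  emit 'f', narrow to [23/50, 29/50)
Step 3: interval [23/50, 29/50), width = 29/50 - 23/50 = 3/25
  'a': [23/50 + 3/25*0/1, 23/50 + 3/25*1/10) = [23/50, 59/125)
  'f': [23/50 + 3/25*1/10, 23/50 + 3/25*3/10) = [59/125, 62/125) <- contains code 298/625
  'd': [23/50 + 3/25*3/10, 23/50 + 3/25*2/5) = [62/125, 127/250)
  'c': [23/50 + 3/25*2/5, 23/50 + 3/25*1/1) = [127/250, 29/50)
  emit 'f', narrow to [59/125, 62/125)
Step 4: interval [59/125, 62/125), width = 62/125 - 59/125 = 3/125
  'a': [59/125 + 3/125*0/1, 59/125 + 3/125*1/10) = [59/125, 593/1250)
  'f': [59/125 + 3/125*1/10, 59/125 + 3/125*3/10) = [593/1250, 599/1250) <- contains code 298/625
  'd': [59/125 + 3/125*3/10, 59/125 + 3/125*2/5) = [599/1250, 301/625)
  'c': [59/125 + 3/125*2/5, 59/125 + 3/125*1/1) = [301/625, 62/125)
  emit 'f', narrow to [593/1250, 599/1250)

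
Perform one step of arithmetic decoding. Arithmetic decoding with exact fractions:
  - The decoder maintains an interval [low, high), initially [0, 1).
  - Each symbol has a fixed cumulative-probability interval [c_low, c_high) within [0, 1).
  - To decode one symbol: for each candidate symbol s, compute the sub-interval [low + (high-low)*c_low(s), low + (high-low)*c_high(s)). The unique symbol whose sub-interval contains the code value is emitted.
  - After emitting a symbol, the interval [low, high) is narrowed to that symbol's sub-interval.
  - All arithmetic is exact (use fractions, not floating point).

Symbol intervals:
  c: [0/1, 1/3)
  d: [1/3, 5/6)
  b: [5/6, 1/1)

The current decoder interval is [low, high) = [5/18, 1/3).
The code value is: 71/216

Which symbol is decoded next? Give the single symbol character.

Interval width = high − low = 1/3 − 5/18 = 1/18
Scaled code = (code − low) / width = (71/216 − 5/18) / 1/18 = 11/12
  c: [0/1, 1/3) 
  d: [1/3, 5/6) 
  b: [5/6, 1/1) ← scaled code falls here ✓

Answer: b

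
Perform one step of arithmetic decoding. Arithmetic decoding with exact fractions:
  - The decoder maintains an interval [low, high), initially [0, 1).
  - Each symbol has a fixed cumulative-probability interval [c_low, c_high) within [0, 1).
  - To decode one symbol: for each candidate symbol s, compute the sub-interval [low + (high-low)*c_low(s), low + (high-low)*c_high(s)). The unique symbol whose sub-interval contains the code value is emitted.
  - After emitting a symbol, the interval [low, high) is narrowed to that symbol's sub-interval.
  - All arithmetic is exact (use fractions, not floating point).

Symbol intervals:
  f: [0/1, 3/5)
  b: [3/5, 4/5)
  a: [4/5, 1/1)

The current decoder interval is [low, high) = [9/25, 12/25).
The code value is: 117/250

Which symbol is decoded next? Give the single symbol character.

Answer: a

Derivation:
Interval width = high − low = 12/25 − 9/25 = 3/25
Scaled code = (code − low) / width = (117/250 − 9/25) / 3/25 = 9/10
  f: [0/1, 3/5) 
  b: [3/5, 4/5) 
  a: [4/5, 1/1) ← scaled code falls here ✓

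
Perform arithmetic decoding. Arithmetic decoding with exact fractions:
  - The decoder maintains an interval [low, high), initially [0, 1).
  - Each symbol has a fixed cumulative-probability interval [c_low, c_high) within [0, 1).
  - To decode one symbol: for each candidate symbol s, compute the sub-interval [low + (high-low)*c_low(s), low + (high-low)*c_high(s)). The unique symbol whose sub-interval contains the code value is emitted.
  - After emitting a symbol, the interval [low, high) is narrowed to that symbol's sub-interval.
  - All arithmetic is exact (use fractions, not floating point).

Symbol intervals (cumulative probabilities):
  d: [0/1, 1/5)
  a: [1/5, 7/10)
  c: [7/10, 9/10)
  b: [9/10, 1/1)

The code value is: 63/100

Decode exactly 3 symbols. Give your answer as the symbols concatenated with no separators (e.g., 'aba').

Step 1: interval [0/1, 1/1), width = 1/1 - 0/1 = 1/1
  'd': [0/1 + 1/1*0/1, 0/1 + 1/1*1/5) = [0/1, 1/5)
  'a': [0/1 + 1/1*1/5, 0/1 + 1/1*7/10) = [1/5, 7/10) <- contains code 63/100
  'c': [0/1 + 1/1*7/10, 0/1 + 1/1*9/10) = [7/10, 9/10)
  'b': [0/1 + 1/1*9/10, 0/1 + 1/1*1/1) = [9/10, 1/1)
  emit 'a', narrow to [1/5, 7/10)
Step 2: interval [1/5, 7/10), width = 7/10 - 1/5 = 1/2
  'd': [1/5 + 1/2*0/1, 1/5 + 1/2*1/5) = [1/5, 3/10)
  'a': [1/5 + 1/2*1/5, 1/5 + 1/2*7/10) = [3/10, 11/20)
  'c': [1/5 + 1/2*7/10, 1/5 + 1/2*9/10) = [11/20, 13/20) <- contains code 63/100
  'b': [1/5 + 1/2*9/10, 1/5 + 1/2*1/1) = [13/20, 7/10)
  emit 'c', narrow to [11/20, 13/20)
Step 3: interval [11/20, 13/20), width = 13/20 - 11/20 = 1/10
  'd': [11/20 + 1/10*0/1, 11/20 + 1/10*1/5) = [11/20, 57/100)
  'a': [11/20 + 1/10*1/5, 11/20 + 1/10*7/10) = [57/100, 31/50)
  'c': [11/20 + 1/10*7/10, 11/20 + 1/10*9/10) = [31/50, 16/25) <- contains code 63/100
  'b': [11/20 + 1/10*9/10, 11/20 + 1/10*1/1) = [16/25, 13/20)
  emit 'c', narrow to [31/50, 16/25)

Answer: acc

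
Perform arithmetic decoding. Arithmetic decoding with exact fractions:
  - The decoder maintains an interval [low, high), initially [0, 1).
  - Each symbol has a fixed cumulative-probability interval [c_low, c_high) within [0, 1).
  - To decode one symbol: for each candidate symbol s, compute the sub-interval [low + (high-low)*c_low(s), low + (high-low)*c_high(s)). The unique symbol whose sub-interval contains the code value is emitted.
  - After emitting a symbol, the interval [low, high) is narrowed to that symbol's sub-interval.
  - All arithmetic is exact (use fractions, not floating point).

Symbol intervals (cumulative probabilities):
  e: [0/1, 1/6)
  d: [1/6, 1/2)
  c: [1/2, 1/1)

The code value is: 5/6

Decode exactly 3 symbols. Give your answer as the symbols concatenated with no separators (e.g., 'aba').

Answer: ccd

Derivation:
Step 1: interval [0/1, 1/1), width = 1/1 - 0/1 = 1/1
  'e': [0/1 + 1/1*0/1, 0/1 + 1/1*1/6) = [0/1, 1/6)
  'd': [0/1 + 1/1*1/6, 0/1 + 1/1*1/2) = [1/6, 1/2)
  'c': [0/1 + 1/1*1/2, 0/1 + 1/1*1/1) = [1/2, 1/1) <- contains code 5/6
  emit 'c', narrow to [1/2, 1/1)
Step 2: interval [1/2, 1/1), width = 1/1 - 1/2 = 1/2
  'e': [1/2 + 1/2*0/1, 1/2 + 1/2*1/6) = [1/2, 7/12)
  'd': [1/2 + 1/2*1/6, 1/2 + 1/2*1/2) = [7/12, 3/4)
  'c': [1/2 + 1/2*1/2, 1/2 + 1/2*1/1) = [3/4, 1/1) <- contains code 5/6
  emit 'c', narrow to [3/4, 1/1)
Step 3: interval [3/4, 1/1), width = 1/1 - 3/4 = 1/4
  'e': [3/4 + 1/4*0/1, 3/4 + 1/4*1/6) = [3/4, 19/24)
  'd': [3/4 + 1/4*1/6, 3/4 + 1/4*1/2) = [19/24, 7/8) <- contains code 5/6
  'c': [3/4 + 1/4*1/2, 3/4 + 1/4*1/1) = [7/8, 1/1)
  emit 'd', narrow to [19/24, 7/8)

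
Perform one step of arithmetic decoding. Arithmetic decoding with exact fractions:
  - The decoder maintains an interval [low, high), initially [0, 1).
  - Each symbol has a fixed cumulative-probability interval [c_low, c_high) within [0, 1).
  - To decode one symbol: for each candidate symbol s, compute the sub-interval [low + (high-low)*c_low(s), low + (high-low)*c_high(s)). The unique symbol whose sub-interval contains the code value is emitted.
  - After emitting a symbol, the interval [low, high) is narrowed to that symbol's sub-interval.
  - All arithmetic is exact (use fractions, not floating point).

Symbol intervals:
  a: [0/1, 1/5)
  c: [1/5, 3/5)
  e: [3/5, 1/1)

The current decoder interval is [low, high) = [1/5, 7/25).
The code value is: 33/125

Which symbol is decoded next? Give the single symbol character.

Interval width = high − low = 7/25 − 1/5 = 2/25
Scaled code = (code − low) / width = (33/125 − 1/5) / 2/25 = 4/5
  a: [0/1, 1/5) 
  c: [1/5, 3/5) 
  e: [3/5, 1/1) ← scaled code falls here ✓

Answer: e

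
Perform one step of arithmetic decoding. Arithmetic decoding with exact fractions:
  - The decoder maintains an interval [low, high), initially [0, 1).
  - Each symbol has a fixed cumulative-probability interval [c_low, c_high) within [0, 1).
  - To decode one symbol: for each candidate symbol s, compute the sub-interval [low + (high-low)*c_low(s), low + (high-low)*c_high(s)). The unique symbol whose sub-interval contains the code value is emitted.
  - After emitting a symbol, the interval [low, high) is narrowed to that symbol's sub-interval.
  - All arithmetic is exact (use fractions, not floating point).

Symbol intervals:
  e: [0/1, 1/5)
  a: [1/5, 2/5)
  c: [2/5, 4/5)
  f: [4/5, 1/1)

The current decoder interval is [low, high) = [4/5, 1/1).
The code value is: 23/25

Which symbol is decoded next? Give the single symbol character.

Answer: c

Derivation:
Interval width = high − low = 1/1 − 4/5 = 1/5
Scaled code = (code − low) / width = (23/25 − 4/5) / 1/5 = 3/5
  e: [0/1, 1/5) 
  a: [1/5, 2/5) 
  c: [2/5, 4/5) ← scaled code falls here ✓
  f: [4/5, 1/1) 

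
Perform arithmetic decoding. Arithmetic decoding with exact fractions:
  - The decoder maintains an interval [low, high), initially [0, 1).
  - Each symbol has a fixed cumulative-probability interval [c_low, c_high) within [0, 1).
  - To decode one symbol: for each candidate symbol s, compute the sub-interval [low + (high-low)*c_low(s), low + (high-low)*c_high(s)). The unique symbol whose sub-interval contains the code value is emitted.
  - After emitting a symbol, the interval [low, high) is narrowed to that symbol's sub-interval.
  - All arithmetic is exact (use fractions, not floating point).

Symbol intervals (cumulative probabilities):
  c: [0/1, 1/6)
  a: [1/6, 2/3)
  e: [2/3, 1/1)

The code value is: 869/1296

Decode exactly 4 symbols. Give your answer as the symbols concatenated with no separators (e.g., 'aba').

Step 1: interval [0/1, 1/1), width = 1/1 - 0/1 = 1/1
  'c': [0/1 + 1/1*0/1, 0/1 + 1/1*1/6) = [0/1, 1/6)
  'a': [0/1 + 1/1*1/6, 0/1 + 1/1*2/3) = [1/6, 2/3)
  'e': [0/1 + 1/1*2/3, 0/1 + 1/1*1/1) = [2/3, 1/1) <- contains code 869/1296
  emit 'e', narrow to [2/3, 1/1)
Step 2: interval [2/3, 1/1), width = 1/1 - 2/3 = 1/3
  'c': [2/3 + 1/3*0/1, 2/3 + 1/3*1/6) = [2/3, 13/18) <- contains code 869/1296
  'a': [2/3 + 1/3*1/6, 2/3 + 1/3*2/3) = [13/18, 8/9)
  'e': [2/3 + 1/3*2/3, 2/3 + 1/3*1/1) = [8/9, 1/1)
  emit 'c', narrow to [2/3, 13/18)
Step 3: interval [2/3, 13/18), width = 13/18 - 2/3 = 1/18
  'c': [2/3 + 1/18*0/1, 2/3 + 1/18*1/6) = [2/3, 73/108) <- contains code 869/1296
  'a': [2/3 + 1/18*1/6, 2/3 + 1/18*2/3) = [73/108, 19/27)
  'e': [2/3 + 1/18*2/3, 2/3 + 1/18*1/1) = [19/27, 13/18)
  emit 'c', narrow to [2/3, 73/108)
Step 4: interval [2/3, 73/108), width = 73/108 - 2/3 = 1/108
  'c': [2/3 + 1/108*0/1, 2/3 + 1/108*1/6) = [2/3, 433/648)
  'a': [2/3 + 1/108*1/6, 2/3 + 1/108*2/3) = [433/648, 109/162) <- contains code 869/1296
  'e': [2/3 + 1/108*2/3, 2/3 + 1/108*1/1) = [109/162, 73/108)
  emit 'a', narrow to [433/648, 109/162)

Answer: ecca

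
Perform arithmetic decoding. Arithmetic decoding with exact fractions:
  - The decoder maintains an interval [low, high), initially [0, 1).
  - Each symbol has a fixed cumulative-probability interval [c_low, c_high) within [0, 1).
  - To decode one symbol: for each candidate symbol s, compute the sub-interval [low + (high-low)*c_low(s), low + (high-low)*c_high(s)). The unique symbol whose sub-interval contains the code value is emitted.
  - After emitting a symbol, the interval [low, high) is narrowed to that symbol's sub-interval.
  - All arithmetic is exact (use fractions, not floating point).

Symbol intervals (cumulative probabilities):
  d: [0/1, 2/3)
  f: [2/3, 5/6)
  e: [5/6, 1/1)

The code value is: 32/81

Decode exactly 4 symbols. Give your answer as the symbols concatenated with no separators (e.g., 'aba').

Step 1: interval [0/1, 1/1), width = 1/1 - 0/1 = 1/1
  'd': [0/1 + 1/1*0/1, 0/1 + 1/1*2/3) = [0/1, 2/3) <- contains code 32/81
  'f': [0/1 + 1/1*2/3, 0/1 + 1/1*5/6) = [2/3, 5/6)
  'e': [0/1 + 1/1*5/6, 0/1 + 1/1*1/1) = [5/6, 1/1)
  emit 'd', narrow to [0/1, 2/3)
Step 2: interval [0/1, 2/3), width = 2/3 - 0/1 = 2/3
  'd': [0/1 + 2/3*0/1, 0/1 + 2/3*2/3) = [0/1, 4/9) <- contains code 32/81
  'f': [0/1 + 2/3*2/3, 0/1 + 2/3*5/6) = [4/9, 5/9)
  'e': [0/1 + 2/3*5/6, 0/1 + 2/3*1/1) = [5/9, 2/3)
  emit 'd', narrow to [0/1, 4/9)
Step 3: interval [0/1, 4/9), width = 4/9 - 0/1 = 4/9
  'd': [0/1 + 4/9*0/1, 0/1 + 4/9*2/3) = [0/1, 8/27)
  'f': [0/1 + 4/9*2/3, 0/1 + 4/9*5/6) = [8/27, 10/27)
  'e': [0/1 + 4/9*5/6, 0/1 + 4/9*1/1) = [10/27, 4/9) <- contains code 32/81
  emit 'e', narrow to [10/27, 4/9)
Step 4: interval [10/27, 4/9), width = 4/9 - 10/27 = 2/27
  'd': [10/27 + 2/27*0/1, 10/27 + 2/27*2/3) = [10/27, 34/81) <- contains code 32/81
  'f': [10/27 + 2/27*2/3, 10/27 + 2/27*5/6) = [34/81, 35/81)
  'e': [10/27 + 2/27*5/6, 10/27 + 2/27*1/1) = [35/81, 4/9)
  emit 'd', narrow to [10/27, 34/81)

Answer: dded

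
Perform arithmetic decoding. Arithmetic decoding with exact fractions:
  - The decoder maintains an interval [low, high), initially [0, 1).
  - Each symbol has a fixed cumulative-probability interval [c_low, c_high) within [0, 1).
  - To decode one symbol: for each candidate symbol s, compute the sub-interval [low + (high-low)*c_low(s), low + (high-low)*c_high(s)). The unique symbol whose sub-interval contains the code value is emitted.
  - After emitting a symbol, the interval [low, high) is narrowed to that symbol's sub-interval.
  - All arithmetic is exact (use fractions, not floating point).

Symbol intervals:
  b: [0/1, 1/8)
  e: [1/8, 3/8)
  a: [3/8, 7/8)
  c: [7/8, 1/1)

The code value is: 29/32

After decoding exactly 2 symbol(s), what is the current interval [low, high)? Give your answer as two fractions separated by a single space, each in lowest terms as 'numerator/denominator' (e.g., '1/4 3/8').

Answer: 57/64 59/64

Derivation:
Step 1: interval [0/1, 1/1), width = 1/1 - 0/1 = 1/1
  'b': [0/1 + 1/1*0/1, 0/1 + 1/1*1/8) = [0/1, 1/8)
  'e': [0/1 + 1/1*1/8, 0/1 + 1/1*3/8) = [1/8, 3/8)
  'a': [0/1 + 1/1*3/8, 0/1 + 1/1*7/8) = [3/8, 7/8)
  'c': [0/1 + 1/1*7/8, 0/1 + 1/1*1/1) = [7/8, 1/1) <- contains code 29/32
  emit 'c', narrow to [7/8, 1/1)
Step 2: interval [7/8, 1/1), width = 1/1 - 7/8 = 1/8
  'b': [7/8 + 1/8*0/1, 7/8 + 1/8*1/8) = [7/8, 57/64)
  'e': [7/8 + 1/8*1/8, 7/8 + 1/8*3/8) = [57/64, 59/64) <- contains code 29/32
  'a': [7/8 + 1/8*3/8, 7/8 + 1/8*7/8) = [59/64, 63/64)
  'c': [7/8 + 1/8*7/8, 7/8 + 1/8*1/1) = [63/64, 1/1)
  emit 'e', narrow to [57/64, 59/64)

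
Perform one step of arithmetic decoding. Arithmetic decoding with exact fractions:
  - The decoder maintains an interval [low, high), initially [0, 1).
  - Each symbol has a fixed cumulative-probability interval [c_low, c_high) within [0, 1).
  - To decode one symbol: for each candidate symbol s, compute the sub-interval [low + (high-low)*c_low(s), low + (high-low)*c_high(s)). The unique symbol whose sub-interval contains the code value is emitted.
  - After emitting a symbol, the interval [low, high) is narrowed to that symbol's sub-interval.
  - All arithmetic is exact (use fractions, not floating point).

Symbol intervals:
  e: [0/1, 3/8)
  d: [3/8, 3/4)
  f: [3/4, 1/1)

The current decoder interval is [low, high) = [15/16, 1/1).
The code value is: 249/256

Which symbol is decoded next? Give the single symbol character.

Interval width = high − low = 1/1 − 15/16 = 1/16
Scaled code = (code − low) / width = (249/256 − 15/16) / 1/16 = 9/16
  e: [0/1, 3/8) 
  d: [3/8, 3/4) ← scaled code falls here ✓
  f: [3/4, 1/1) 

Answer: d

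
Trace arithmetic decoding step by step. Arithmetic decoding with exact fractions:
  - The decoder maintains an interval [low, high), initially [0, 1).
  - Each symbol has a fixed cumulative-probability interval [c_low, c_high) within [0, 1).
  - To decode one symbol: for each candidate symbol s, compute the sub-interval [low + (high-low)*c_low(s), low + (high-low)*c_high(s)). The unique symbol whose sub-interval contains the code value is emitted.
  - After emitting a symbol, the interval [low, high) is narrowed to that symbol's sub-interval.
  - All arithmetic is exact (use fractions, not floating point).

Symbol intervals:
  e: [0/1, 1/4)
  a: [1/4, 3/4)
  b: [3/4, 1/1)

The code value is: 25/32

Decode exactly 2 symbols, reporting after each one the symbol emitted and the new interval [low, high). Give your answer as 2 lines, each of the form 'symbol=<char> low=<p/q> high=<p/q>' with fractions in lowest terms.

Answer: symbol=b low=3/4 high=1/1
symbol=e low=3/4 high=13/16

Derivation:
Step 1: interval [0/1, 1/1), width = 1/1 - 0/1 = 1/1
  'e': [0/1 + 1/1*0/1, 0/1 + 1/1*1/4) = [0/1, 1/4)
  'a': [0/1 + 1/1*1/4, 0/1 + 1/1*3/4) = [1/4, 3/4)
  'b': [0/1 + 1/1*3/4, 0/1 + 1/1*1/1) = [3/4, 1/1) <- contains code 25/32
  emit 'b', narrow to [3/4, 1/1)
Step 2: interval [3/4, 1/1), width = 1/1 - 3/4 = 1/4
  'e': [3/4 + 1/4*0/1, 3/4 + 1/4*1/4) = [3/4, 13/16) <- contains code 25/32
  'a': [3/4 + 1/4*1/4, 3/4 + 1/4*3/4) = [13/16, 15/16)
  'b': [3/4 + 1/4*3/4, 3/4 + 1/4*1/1) = [15/16, 1/1)
  emit 'e', narrow to [3/4, 13/16)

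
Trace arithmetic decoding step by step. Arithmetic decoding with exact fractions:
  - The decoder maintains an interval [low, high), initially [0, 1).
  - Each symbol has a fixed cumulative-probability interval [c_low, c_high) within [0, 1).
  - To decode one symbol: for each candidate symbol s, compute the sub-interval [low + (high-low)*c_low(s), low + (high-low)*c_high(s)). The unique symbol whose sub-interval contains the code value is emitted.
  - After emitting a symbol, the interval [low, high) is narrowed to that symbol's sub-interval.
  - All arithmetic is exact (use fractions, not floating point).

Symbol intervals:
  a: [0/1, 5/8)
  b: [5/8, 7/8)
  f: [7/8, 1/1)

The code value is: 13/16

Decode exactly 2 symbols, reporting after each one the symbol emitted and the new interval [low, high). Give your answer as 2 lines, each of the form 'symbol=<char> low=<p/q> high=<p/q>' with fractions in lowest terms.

Step 1: interval [0/1, 1/1), width = 1/1 - 0/1 = 1/1
  'a': [0/1 + 1/1*0/1, 0/1 + 1/1*5/8) = [0/1, 5/8)
  'b': [0/1 + 1/1*5/8, 0/1 + 1/1*7/8) = [5/8, 7/8) <- contains code 13/16
  'f': [0/1 + 1/1*7/8, 0/1 + 1/1*1/1) = [7/8, 1/1)
  emit 'b', narrow to [5/8, 7/8)
Step 2: interval [5/8, 7/8), width = 7/8 - 5/8 = 1/4
  'a': [5/8 + 1/4*0/1, 5/8 + 1/4*5/8) = [5/8, 25/32)
  'b': [5/8 + 1/4*5/8, 5/8 + 1/4*7/8) = [25/32, 27/32) <- contains code 13/16
  'f': [5/8 + 1/4*7/8, 5/8 + 1/4*1/1) = [27/32, 7/8)
  emit 'b', narrow to [25/32, 27/32)

Answer: symbol=b low=5/8 high=7/8
symbol=b low=25/32 high=27/32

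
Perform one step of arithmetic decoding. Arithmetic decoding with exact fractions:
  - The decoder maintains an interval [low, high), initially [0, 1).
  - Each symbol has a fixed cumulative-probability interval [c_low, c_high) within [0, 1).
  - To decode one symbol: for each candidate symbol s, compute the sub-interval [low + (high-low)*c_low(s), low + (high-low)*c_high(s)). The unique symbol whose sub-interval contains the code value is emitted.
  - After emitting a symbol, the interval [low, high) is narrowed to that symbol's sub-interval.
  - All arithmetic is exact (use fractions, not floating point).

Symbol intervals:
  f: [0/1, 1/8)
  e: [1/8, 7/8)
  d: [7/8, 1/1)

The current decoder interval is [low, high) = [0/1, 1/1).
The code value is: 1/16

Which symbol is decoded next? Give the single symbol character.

Answer: f

Derivation:
Interval width = high − low = 1/1 − 0/1 = 1/1
Scaled code = (code − low) / width = (1/16 − 0/1) / 1/1 = 1/16
  f: [0/1, 1/8) ← scaled code falls here ✓
  e: [1/8, 7/8) 
  d: [7/8, 1/1) 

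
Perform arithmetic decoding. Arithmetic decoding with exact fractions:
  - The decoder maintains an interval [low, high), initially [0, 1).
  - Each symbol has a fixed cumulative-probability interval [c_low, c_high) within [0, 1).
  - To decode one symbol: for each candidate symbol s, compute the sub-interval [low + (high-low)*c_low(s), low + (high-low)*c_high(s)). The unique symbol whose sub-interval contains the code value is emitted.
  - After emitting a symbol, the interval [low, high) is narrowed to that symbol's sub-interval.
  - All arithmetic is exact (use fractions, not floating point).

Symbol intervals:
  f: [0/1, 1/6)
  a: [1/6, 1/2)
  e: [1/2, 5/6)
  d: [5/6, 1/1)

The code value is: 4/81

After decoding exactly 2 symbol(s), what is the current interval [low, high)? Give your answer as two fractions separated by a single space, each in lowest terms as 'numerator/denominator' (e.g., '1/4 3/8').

Answer: 1/36 1/12

Derivation:
Step 1: interval [0/1, 1/1), width = 1/1 - 0/1 = 1/1
  'f': [0/1 + 1/1*0/1, 0/1 + 1/1*1/6) = [0/1, 1/6) <- contains code 4/81
  'a': [0/1 + 1/1*1/6, 0/1 + 1/1*1/2) = [1/6, 1/2)
  'e': [0/1 + 1/1*1/2, 0/1 + 1/1*5/6) = [1/2, 5/6)
  'd': [0/1 + 1/1*5/6, 0/1 + 1/1*1/1) = [5/6, 1/1)
  emit 'f', narrow to [0/1, 1/6)
Step 2: interval [0/1, 1/6), width = 1/6 - 0/1 = 1/6
  'f': [0/1 + 1/6*0/1, 0/1 + 1/6*1/6) = [0/1, 1/36)
  'a': [0/1 + 1/6*1/6, 0/1 + 1/6*1/2) = [1/36, 1/12) <- contains code 4/81
  'e': [0/1 + 1/6*1/2, 0/1 + 1/6*5/6) = [1/12, 5/36)
  'd': [0/1 + 1/6*5/6, 0/1 + 1/6*1/1) = [5/36, 1/6)
  emit 'a', narrow to [1/36, 1/12)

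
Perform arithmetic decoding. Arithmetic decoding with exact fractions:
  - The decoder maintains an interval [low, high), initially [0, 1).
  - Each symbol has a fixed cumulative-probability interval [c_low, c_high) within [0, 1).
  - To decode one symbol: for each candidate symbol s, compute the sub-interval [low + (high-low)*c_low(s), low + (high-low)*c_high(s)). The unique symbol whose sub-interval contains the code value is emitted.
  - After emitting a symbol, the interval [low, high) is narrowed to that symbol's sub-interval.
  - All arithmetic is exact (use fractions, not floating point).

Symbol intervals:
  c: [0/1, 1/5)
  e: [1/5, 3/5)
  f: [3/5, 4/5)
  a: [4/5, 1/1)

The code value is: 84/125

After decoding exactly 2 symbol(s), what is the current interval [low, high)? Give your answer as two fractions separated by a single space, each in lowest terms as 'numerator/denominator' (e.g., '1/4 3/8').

Answer: 16/25 18/25

Derivation:
Step 1: interval [0/1, 1/1), width = 1/1 - 0/1 = 1/1
  'c': [0/1 + 1/1*0/1, 0/1 + 1/1*1/5) = [0/1, 1/5)
  'e': [0/1 + 1/1*1/5, 0/1 + 1/1*3/5) = [1/5, 3/5)
  'f': [0/1 + 1/1*3/5, 0/1 + 1/1*4/5) = [3/5, 4/5) <- contains code 84/125
  'a': [0/1 + 1/1*4/5, 0/1 + 1/1*1/1) = [4/5, 1/1)
  emit 'f', narrow to [3/5, 4/5)
Step 2: interval [3/5, 4/5), width = 4/5 - 3/5 = 1/5
  'c': [3/5 + 1/5*0/1, 3/5 + 1/5*1/5) = [3/5, 16/25)
  'e': [3/5 + 1/5*1/5, 3/5 + 1/5*3/5) = [16/25, 18/25) <- contains code 84/125
  'f': [3/5 + 1/5*3/5, 3/5 + 1/5*4/5) = [18/25, 19/25)
  'a': [3/5 + 1/5*4/5, 3/5 + 1/5*1/1) = [19/25, 4/5)
  emit 'e', narrow to [16/25, 18/25)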